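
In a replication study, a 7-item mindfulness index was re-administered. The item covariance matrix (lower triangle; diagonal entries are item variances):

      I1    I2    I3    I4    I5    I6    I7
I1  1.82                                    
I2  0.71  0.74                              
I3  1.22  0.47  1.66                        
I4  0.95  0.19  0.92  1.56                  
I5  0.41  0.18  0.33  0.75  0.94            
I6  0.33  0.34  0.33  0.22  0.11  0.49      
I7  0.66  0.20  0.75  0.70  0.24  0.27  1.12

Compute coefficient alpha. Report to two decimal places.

α = 0.83

Σσᵢ² = 1.82 + 0.74 + 1.66 + 1.56 + 0.94 + 0.49 + 1.12 = 8.33
Sum of off-diagonal covariances = 10.28
total variance = 8.33 + 2 × 10.28 = 28.89
α = (k/(k−1))·(1 − Σσᵢ²/total variance) = (7/6)·(1 − 8.33/28.89) = 0.83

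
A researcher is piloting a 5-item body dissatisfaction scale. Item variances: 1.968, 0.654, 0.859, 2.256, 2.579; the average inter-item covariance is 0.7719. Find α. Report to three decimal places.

Σσᵢ² = 1.968 + 0.654 + 0.859 + 2.256 + 2.579 = 8.316
Sum of the 10 distinct covariances = 10 × 0.7719 = 7.7190
σ²_total = Σσᵢ² + 2·Σcov = 8.316 + 2 × 7.7190 = 23.7540
α = (5/4)·(1 − 8.316/23.7540) = 0.812

α = 0.812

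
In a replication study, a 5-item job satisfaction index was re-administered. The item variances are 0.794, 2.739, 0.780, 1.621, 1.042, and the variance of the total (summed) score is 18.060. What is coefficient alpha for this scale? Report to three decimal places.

coefficient alpha = 0.767

sum of item variances = 0.794 + 2.739 + 0.780 + 1.621 + 1.042 = 6.976
α = (k/(k−1))·(1 − sum of item variances/total variance) = (5/4)·(1 − 6.976/18.060) = 0.767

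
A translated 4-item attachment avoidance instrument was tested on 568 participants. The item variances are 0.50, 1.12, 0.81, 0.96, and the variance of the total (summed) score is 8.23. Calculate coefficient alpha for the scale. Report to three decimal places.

coefficient alpha = 0.784

sum of item variances = 0.50 + 1.12 + 0.81 + 0.96 = 3.39
α = (k/(k−1))·(1 − sum of item variances/σ²_T) = (4/3)·(1 − 3.39/8.23) = 0.784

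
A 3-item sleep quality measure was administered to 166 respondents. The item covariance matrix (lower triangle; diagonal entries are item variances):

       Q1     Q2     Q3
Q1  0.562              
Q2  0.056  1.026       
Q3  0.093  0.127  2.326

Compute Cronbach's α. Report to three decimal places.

sum of item variances = 0.562 + 1.026 + 2.326 = 3.914
Sum of the distinct covariances = 0.276
Var(T) = 3.914 + 2 × 0.276 = 4.466
α = (k/(k−1))·(1 − sum of item variances/Var(T)) = (3/2)·(1 − 3.914/4.466) = 0.185

Cronbach's α = 0.185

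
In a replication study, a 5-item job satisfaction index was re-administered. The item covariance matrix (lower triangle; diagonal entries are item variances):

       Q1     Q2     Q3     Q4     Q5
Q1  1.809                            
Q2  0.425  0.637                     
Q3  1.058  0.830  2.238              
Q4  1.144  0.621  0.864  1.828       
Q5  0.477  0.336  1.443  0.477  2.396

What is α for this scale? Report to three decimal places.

α = 0.791

ΣVar(i) = 1.809 + 0.637 + 2.238 + 1.828 + 2.396 = 8.908
Σ_{i<j} σ_ij = 7.675
σ²_T = 8.908 + 2 × 7.675 = 24.258
α = (k/(k−1))·(1 − ΣVar(i)/σ²_T) = (5/4)·(1 − 8.908/24.258) = 0.791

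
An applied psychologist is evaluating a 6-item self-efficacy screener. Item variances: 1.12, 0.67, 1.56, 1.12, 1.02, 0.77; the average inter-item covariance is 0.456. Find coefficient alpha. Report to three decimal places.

Σσᵢ² = 1.12 + 0.67 + 1.56 + 1.12 + 1.02 + 0.77 = 6.26
Sum of the 15 distinct covariances = 15 × 0.456 = 6.840
σ²_total = Σσᵢ² + 2·Σcov = 6.26 + 2 × 6.840 = 19.940
α = (6/5)·(1 − 6.26/19.940) = 0.823

coefficient alpha = 0.823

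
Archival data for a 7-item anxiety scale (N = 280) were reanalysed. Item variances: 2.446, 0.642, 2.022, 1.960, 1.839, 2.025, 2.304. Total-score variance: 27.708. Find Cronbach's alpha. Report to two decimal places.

ΣVar(i) = 2.446 + 0.642 + 2.022 + 1.960 + 1.839 + 2.025 + 2.304 = 13.238
α = (k/(k−1))·(1 − ΣVar(i)/Var(T)) = (7/6)·(1 − 13.238/27.708) = 0.61

Cronbach's alpha = 0.61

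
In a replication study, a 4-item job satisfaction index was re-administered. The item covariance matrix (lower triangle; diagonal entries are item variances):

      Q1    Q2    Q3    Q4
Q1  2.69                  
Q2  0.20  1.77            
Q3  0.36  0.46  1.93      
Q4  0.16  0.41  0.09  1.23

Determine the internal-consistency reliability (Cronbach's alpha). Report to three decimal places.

ΣVar(i) = 2.69 + 1.77 + 1.93 + 1.23 = 7.62
Sum of the distinct covariances = 1.68
σ²_T = 7.62 + 2 × 1.68 = 10.98
α = (k/(k−1))·(1 − ΣVar(i)/σ²_T) = (4/3)·(1 − 7.62/10.98) = 0.408

Cronbach's alpha = 0.408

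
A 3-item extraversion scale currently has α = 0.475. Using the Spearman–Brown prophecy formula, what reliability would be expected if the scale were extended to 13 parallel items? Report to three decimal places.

Length factor m = 13/3 = 4.3333
α' = m·α / (1 + (m−1)·α)
   = 13/3 × 0.475 / (1 + (13/3 − 1) × 0.475)
   = 2.0583 / 2.5833 = 0.797

predicted reliability = 0.797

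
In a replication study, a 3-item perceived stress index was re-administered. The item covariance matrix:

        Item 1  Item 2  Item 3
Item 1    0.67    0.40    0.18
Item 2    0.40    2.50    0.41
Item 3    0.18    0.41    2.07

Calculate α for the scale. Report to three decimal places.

sum of item variances = 0.67 + 2.50 + 2.07 = 5.24
Σ_{i<j} σ_ij = 0.99
σ²_T = 5.24 + 2 × 0.99 = 7.22
α = (k/(k−1))·(1 − sum of item variances/σ²_T) = (3/2)·(1 − 5.24/7.22) = 0.411

α = 0.411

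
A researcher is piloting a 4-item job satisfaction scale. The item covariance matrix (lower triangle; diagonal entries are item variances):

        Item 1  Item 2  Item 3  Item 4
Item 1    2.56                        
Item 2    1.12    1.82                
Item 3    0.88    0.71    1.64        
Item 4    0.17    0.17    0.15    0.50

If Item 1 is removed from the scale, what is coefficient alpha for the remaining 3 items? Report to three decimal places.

Remaining items: Item 2, Item 3, Item 4 (k = 3).
Σσ²ᵢ = 1.82 + 1.64 + 0.50 = 3.96
σ²_T = 3.96 + 2 × 1.03 = 6.02
α (item deleted) = (3/2)·(1 − 3.96/6.02) = 0.513

α = 0.513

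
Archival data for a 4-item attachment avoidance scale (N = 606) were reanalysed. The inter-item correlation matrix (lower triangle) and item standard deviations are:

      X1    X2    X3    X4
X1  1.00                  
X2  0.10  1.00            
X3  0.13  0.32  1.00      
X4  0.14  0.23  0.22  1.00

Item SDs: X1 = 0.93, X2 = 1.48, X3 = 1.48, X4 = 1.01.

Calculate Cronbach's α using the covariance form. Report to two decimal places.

Σσ²ᵢ = 0.93² + 1.48² + 1.48² + 1.01² = 6.2658
Covariances σ_ij = r_ij · s_i · s_j:
  σ(X1,X2) = 0.10 × 0.93 × 1.48 = 0.1376
  σ(X1,X3) = 0.13 × 0.93 × 1.48 = 0.1789
  σ(X1,X4) = 0.14 × 0.93 × 1.01 = 0.1315
  σ(X2,X3) = 0.32 × 1.48 × 1.48 = 0.7009
  σ(X2,X4) = 0.23 × 1.48 × 1.01 = 0.3438
  σ(X3,X4) = 0.22 × 1.48 × 1.01 = 0.3289
σ²_T = Σσ²ᵢ + 2·Σσ_ij = 6.2658 + 2 × 1.8216 = 9.9090
α = (4/3)·(1 − 6.2658/9.9090) = 0.49

α = 0.49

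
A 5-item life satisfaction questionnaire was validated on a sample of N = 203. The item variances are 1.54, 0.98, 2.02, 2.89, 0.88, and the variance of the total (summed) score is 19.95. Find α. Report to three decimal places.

Σσᵢ² = 1.54 + 0.98 + 2.02 + 2.89 + 0.88 = 8.31
α = (k/(k−1))·(1 − Σσᵢ²/σ²_T) = (5/4)·(1 − 8.31/19.95) = 0.729

α = 0.729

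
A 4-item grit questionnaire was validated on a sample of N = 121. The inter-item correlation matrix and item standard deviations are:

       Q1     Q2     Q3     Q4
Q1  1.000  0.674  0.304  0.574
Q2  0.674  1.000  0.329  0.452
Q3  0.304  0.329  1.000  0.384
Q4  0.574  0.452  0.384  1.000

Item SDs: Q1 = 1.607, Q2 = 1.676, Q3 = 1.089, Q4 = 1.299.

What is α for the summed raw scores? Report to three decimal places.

Σσ²ᵢ = 1.607² + 1.676² + 1.089² + 1.299² = 8.2647
Covariances σ_ij = r_ij · s_i · s_j:
  σ(Q1,Q2) = 0.674 × 1.607 × 1.676 = 1.8153
  σ(Q1,Q3) = 0.304 × 1.607 × 1.089 = 0.5320
  σ(Q1,Q4) = 0.574 × 1.607 × 1.299 = 1.1982
  σ(Q2,Q3) = 0.329 × 1.676 × 1.089 = 0.6005
  σ(Q2,Q4) = 0.452 × 1.676 × 1.299 = 0.9841
  σ(Q3,Q4) = 0.384 × 1.089 × 1.299 = 0.5432
σ²_T = Σσ²ᵢ + 2·Σσ_ij = 8.2647 + 2 × 5.6733 = 19.6113
α = (4/3)·(1 − 8.2647/19.6113) = 0.771

α = 0.771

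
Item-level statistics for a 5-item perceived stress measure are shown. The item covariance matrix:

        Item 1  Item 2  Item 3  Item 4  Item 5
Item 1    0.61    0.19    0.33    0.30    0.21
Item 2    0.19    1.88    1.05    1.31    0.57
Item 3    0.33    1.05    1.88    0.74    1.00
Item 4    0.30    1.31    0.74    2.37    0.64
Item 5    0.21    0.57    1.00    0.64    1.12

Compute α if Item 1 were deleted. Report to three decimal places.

α = 0.792

Remaining items: Item 2, Item 3, Item 4, Item 5 (k = 4).
ΣVar(i) = 1.88 + 1.88 + 2.37 + 1.12 = 7.25
σ²_total = 7.25 + 2 × 5.31 = 17.87
α (item deleted) = (4/3)·(1 − 7.25/17.87) = 0.792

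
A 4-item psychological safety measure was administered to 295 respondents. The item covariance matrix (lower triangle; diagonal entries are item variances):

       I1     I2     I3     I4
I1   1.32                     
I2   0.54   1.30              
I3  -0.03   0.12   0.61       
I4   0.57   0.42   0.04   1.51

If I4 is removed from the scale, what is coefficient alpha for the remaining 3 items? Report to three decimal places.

Remaining items: I1, I2, I3 (k = 3).
Σσ²ᵢ = 1.32 + 1.30 + 0.61 = 3.23
Var(T) = 3.23 + 2 × 0.63 = 4.49
α (item deleted) = (3/2)·(1 − 3.23/4.49) = 0.421

coefficient alpha = 0.421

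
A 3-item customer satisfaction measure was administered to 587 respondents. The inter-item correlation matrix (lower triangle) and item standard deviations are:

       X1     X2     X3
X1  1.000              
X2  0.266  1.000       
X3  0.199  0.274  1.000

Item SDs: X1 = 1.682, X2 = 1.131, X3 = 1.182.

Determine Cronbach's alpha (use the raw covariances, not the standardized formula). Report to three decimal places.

Σσ²ᵢ = 1.682² + 1.131² + 1.182² = 5.5054
Covariances σ_ij = r_ij · s_i · s_j:
  σ(X1,X2) = 0.266 × 1.682 × 1.131 = 0.5060
  σ(X1,X3) = 0.199 × 1.682 × 1.182 = 0.3956
  σ(X2,X3) = 0.274 × 1.131 × 1.182 = 0.3663
σ²_T = Σσ²ᵢ + 2·Σσ_ij = 5.5054 + 2 × 1.2679 = 8.0412
α = (3/2)·(1 − 5.5054/8.0412) = 0.473

α = 0.473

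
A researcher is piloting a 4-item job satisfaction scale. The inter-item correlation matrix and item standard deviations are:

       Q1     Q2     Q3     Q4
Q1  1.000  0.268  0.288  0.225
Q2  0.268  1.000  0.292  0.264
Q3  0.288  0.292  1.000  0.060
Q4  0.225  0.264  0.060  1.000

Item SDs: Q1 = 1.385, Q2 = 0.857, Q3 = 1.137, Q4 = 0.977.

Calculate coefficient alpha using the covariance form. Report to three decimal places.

Σσ²ᵢ = 1.385² + 0.857² + 1.137² + 0.977² = 4.9000
Covariances σ_ij = r_ij · s_i · s_j:
  σ(Q1,Q2) = 0.268 × 1.385 × 0.857 = 0.3181
  σ(Q1,Q3) = 0.288 × 1.385 × 1.137 = 0.4535
  σ(Q1,Q4) = 0.225 × 1.385 × 0.977 = 0.3045
  σ(Q2,Q3) = 0.292 × 0.857 × 1.137 = 0.2845
  σ(Q2,Q4) = 0.264 × 0.857 × 0.977 = 0.2210
  σ(Q3,Q4) = 0.060 × 1.137 × 0.977 = 0.0667
σ²_T = Σσ²ᵢ + 2·Σσ_ij = 4.9000 + 2 × 1.6483 = 8.1966
α = (4/3)·(1 − 4.9000/8.1966) = 0.536

α = 0.536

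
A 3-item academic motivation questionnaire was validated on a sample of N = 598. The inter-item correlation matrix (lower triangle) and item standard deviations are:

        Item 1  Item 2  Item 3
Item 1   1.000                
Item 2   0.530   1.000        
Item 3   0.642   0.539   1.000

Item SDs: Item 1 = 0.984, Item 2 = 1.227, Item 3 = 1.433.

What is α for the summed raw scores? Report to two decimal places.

Σσ²ᵢ = 0.984² + 1.227² + 1.433² = 4.5273
Covariances σ_ij = r_ij · s_i · s_j:
  σ(Item 1,Item 2) = 0.530 × 0.984 × 1.227 = 0.6399
  σ(Item 1,Item 3) = 0.642 × 0.984 × 1.433 = 0.9053
  σ(Item 2,Item 3) = 0.539 × 1.227 × 1.433 = 0.9477
σ²_T = Σσ²ᵢ + 2·Σσ_ij = 4.5273 + 2 × 2.4929 = 9.5131
α = (3/2)·(1 − 4.5273/9.5131) = 0.79

α = 0.79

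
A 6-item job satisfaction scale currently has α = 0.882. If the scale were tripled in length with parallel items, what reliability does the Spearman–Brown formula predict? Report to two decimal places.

predicted reliability = 0.96

Length factor m = 3
α' = m·α / (1 + (m−1)·α)
   = 3 × 0.882 / (1 + (3 − 1) × 0.882)
   = 2.6460 / 2.7640 = 0.96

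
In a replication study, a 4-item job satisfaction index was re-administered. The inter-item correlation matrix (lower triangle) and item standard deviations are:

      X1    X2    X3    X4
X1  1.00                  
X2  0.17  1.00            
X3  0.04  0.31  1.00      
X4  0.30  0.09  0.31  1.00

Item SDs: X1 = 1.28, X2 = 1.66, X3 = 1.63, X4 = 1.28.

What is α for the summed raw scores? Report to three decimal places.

Σσ²ᵢ = 1.28² + 1.66² + 1.63² + 1.28² = 8.6893
Covariances σ_ij = r_ij · s_i · s_j:
  σ(X1,X2) = 0.17 × 1.28 × 1.66 = 0.3612
  σ(X1,X3) = 0.04 × 1.28 × 1.63 = 0.0835
  σ(X1,X4) = 0.30 × 1.28 × 1.28 = 0.4915
  σ(X2,X3) = 0.31 × 1.66 × 1.63 = 0.8388
  σ(X2,X4) = 0.09 × 1.66 × 1.28 = 0.1912
  σ(X3,X4) = 0.31 × 1.63 × 1.28 = 0.6468
σ²_T = Σσ²ᵢ + 2·Σσ_ij = 8.6893 + 2 × 2.6130 = 13.9153
α = (4/3)·(1 − 8.6893/13.9153) = 0.501

α = 0.501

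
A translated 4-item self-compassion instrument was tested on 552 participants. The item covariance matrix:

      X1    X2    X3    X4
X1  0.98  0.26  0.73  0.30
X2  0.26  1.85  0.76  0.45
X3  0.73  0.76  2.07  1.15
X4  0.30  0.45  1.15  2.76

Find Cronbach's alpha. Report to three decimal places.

Σσᵢ² = 0.98 + 1.85 + 2.07 + 2.76 = 7.66
Sum of off-diagonal covariances = 3.65
total variance = 7.66 + 2 × 3.65 = 14.96
α = (k/(k−1))·(1 − Σσᵢ²/total variance) = (4/3)·(1 − 7.66/14.96) = 0.651

Cronbach's alpha = 0.651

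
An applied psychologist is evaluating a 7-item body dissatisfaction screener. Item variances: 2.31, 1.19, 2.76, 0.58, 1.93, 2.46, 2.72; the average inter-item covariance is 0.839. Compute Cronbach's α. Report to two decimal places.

Σσᵢ² = 2.31 + 1.19 + 2.76 + 0.58 + 1.93 + 2.46 + 2.72 = 13.95
Sum of the 21 distinct covariances = 21 × 0.839 = 17.619
Var(T) = Σσᵢ² + 2·Σcov = 13.95 + 2 × 17.619 = 49.188
α = (7/6)·(1 − 13.95/49.188) = 0.84

Cronbach's α = 0.84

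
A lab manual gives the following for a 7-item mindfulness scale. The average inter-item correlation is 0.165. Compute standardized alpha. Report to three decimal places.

Standardized α = k·r̄ / (1 + (k−1)·r̄) = 7 × 0.165 / (1 + 6 × 0.165)
  = 1.1550 / 1.9900 = 0.580

α = 0.580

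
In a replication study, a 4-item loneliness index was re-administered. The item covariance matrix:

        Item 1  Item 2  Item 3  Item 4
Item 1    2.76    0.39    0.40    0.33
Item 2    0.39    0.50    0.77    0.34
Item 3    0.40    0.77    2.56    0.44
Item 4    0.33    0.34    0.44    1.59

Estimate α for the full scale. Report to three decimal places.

α = 0.558

Σσᵢ² = 2.76 + 0.50 + 2.56 + 1.59 = 7.41
Sum of off-diagonal covariances = 2.67
σ²_T = 7.41 + 2 × 2.67 = 12.75
α = (k/(k−1))·(1 − Σσᵢ²/σ²_T) = (4/3)·(1 − 7.41/12.75) = 0.558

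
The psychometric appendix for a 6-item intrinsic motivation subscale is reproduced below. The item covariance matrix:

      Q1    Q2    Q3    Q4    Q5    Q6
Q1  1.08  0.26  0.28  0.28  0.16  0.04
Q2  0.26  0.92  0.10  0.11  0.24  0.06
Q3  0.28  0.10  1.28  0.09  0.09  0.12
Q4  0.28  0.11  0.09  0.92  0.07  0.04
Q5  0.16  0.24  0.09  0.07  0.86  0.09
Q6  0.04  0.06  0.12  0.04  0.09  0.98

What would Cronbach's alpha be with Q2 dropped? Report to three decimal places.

Remaining items: Q1, Q3, Q4, Q5, Q6 (k = 5).
Σσᵢ² = 1.08 + 1.28 + 0.92 + 0.86 + 0.98 = 5.12
total variance = 5.12 + 2 × 1.26 = 7.64
α (item deleted) = (5/4)·(1 − 5.12/7.64) = 0.412

Cronbach's alpha = 0.412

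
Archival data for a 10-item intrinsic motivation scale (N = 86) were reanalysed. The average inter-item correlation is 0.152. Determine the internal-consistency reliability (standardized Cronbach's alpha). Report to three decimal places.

Standardized α = k·r̄ / (1 + (k−1)·r̄) = 10 × 0.152 / (1 + 9 × 0.152)
  = 1.5200 / 2.3680 = 0.642

α = 0.642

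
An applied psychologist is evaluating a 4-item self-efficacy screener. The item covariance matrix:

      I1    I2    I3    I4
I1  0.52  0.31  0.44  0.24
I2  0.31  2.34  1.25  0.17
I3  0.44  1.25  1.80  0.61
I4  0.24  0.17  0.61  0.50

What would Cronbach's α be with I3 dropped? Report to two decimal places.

Remaining items: I1, I2, I4 (k = 3).
Σσ²ᵢ = 0.52 + 2.34 + 0.50 = 3.36
total variance = 3.36 + 2 × 0.72 = 4.80
α (item deleted) = (3/2)·(1 − 3.36/4.80) = 0.45

Cronbach's α = 0.45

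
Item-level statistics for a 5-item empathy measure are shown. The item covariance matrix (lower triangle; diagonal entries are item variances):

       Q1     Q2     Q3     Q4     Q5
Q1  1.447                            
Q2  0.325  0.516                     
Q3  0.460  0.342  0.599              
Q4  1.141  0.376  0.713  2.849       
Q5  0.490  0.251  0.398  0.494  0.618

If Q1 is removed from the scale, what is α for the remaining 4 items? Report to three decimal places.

α = 0.705

Remaining items: Q2, Q3, Q4, Q5 (k = 4).
sum of item variances = 0.516 + 0.599 + 2.849 + 0.618 = 4.582
total variance = 4.582 + 2 × 2.574 = 9.730
α (item deleted) = (4/3)·(1 − 4.582/9.730) = 0.705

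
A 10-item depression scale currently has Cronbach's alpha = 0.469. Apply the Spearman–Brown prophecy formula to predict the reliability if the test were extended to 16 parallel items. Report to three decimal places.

predicted reliability = 0.586

Length factor m = 16/10 = 1.6000
α' = m·α / (1 + (m−1)·α)
   = 16/10 × 0.469 / (1 + (16/10 − 1) × 0.469)
   = 0.7504 / 1.2814 = 0.586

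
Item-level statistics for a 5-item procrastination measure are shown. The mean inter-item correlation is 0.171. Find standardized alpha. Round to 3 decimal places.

standardized alpha = 0.508

Standardized α = k·r̄ / (1 + (k−1)·r̄) = 5 × 0.171 / (1 + 4 × 0.171)
  = 0.8550 / 1.6840 = 0.508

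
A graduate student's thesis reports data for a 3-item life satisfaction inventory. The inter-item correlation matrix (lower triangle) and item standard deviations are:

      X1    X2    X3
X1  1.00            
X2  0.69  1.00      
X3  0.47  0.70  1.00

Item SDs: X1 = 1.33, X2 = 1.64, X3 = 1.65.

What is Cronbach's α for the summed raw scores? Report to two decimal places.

Σσ²ᵢ = 1.33² + 1.64² + 1.65² = 7.1810
Covariances σ_ij = r_ij · s_i · s_j:
  σ(X1,X2) = 0.69 × 1.33 × 1.64 = 1.5050
  σ(X1,X3) = 0.47 × 1.33 × 1.65 = 1.0314
  σ(X2,X3) = 0.70 × 1.64 × 1.65 = 1.8942
σ²_T = Σσ²ᵢ + 2·Σσ_ij = 7.1810 + 2 × 4.4306 = 16.0422
α = (3/2)·(1 − 7.1810/16.0422) = 0.83

Cronbach's α = 0.83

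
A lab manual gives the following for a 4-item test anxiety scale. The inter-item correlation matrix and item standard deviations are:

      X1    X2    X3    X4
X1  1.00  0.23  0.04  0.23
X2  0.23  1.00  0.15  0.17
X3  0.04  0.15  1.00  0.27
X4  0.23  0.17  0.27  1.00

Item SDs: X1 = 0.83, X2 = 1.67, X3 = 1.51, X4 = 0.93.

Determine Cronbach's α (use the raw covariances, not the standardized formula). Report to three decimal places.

Σσ²ᵢ = 0.83² + 1.67² + 1.51² + 0.93² = 6.6228
Covariances σ_ij = r_ij · s_i · s_j:
  σ(X1,X2) = 0.23 × 0.83 × 1.67 = 0.3188
  σ(X1,X3) = 0.04 × 0.83 × 1.51 = 0.0501
  σ(X1,X4) = 0.23 × 0.83 × 0.93 = 0.1775
  σ(X2,X3) = 0.15 × 1.67 × 1.51 = 0.3783
  σ(X2,X4) = 0.17 × 1.67 × 0.93 = 0.2640
  σ(X3,X4) = 0.27 × 1.51 × 0.93 = 0.3792
σ²_T = Σσ²ᵢ + 2·Σσ_ij = 6.6228 + 2 × 1.5679 = 9.7586
α = (4/3)·(1 − 6.6228/9.7586) = 0.428

α = 0.428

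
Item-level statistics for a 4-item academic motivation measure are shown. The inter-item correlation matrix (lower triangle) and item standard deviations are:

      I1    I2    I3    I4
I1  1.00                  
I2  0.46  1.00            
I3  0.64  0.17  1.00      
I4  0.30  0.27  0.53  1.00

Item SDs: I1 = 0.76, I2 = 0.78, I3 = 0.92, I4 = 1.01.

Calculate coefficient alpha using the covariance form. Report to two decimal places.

Σσ²ᵢ = 0.76² + 0.78² + 0.92² + 1.01² = 3.0525
Covariances σ_ij = r_ij · s_i · s_j:
  σ(I1,I2) = 0.46 × 0.76 × 0.78 = 0.2727
  σ(I1,I3) = 0.64 × 0.76 × 0.92 = 0.4475
  σ(I1,I4) = 0.30 × 0.76 × 1.01 = 0.2303
  σ(I2,I3) = 0.17 × 0.78 × 0.92 = 0.1220
  σ(I2,I4) = 0.27 × 0.78 × 1.01 = 0.2127
  σ(I3,I4) = 0.53 × 0.92 × 1.01 = 0.4925
σ²_T = Σσ²ᵢ + 2·Σσ_ij = 3.0525 + 2 × 1.7777 = 6.6079
α = (4/3)·(1 − 3.0525/6.6079) = 0.72

coefficient alpha = 0.72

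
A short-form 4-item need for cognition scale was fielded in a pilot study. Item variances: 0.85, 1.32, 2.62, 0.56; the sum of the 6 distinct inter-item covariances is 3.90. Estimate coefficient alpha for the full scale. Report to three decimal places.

α = 0.791

ΣVar(i) = 0.85 + 1.32 + 2.62 + 0.56 = 5.35
Sum of distinct covariances = 3.90
Var(T) = ΣVar(i) + 2·Σcov = 5.35 + 2 × 3.90 = 13.15
α = (4/3)·(1 − 5.35/13.15) = 0.791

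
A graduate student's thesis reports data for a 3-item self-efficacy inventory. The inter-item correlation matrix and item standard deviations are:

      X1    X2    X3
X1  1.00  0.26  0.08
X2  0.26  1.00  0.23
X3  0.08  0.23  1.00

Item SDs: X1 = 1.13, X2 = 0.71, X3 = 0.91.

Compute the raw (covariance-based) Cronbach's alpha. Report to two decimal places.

Cronbach's alpha = 0.38

Σσ²ᵢ = 1.13² + 0.71² + 0.91² = 2.6091
Covariances σ_ij = r_ij · s_i · s_j:
  σ(X1,X2) = 0.26 × 1.13 × 0.71 = 0.2086
  σ(X1,X3) = 0.08 × 1.13 × 0.91 = 0.0823
  σ(X2,X3) = 0.23 × 0.71 × 0.91 = 0.1486
σ²_T = Σσ²ᵢ + 2·Σσ_ij = 2.6091 + 2 × 0.4395 = 3.4881
α = (3/2)·(1 − 2.6091/3.4881) = 0.38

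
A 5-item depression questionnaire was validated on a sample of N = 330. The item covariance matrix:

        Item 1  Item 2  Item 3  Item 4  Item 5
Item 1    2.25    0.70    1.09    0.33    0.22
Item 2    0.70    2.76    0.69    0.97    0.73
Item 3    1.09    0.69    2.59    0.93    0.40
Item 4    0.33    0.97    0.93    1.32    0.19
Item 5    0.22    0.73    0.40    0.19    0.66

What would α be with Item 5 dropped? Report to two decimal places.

α = 0.68

Remaining items: Item 1, Item 2, Item 3, Item 4 (k = 4).
Σσᵢ² = 2.25 + 2.76 + 2.59 + 1.32 = 8.92
σ²_total = 8.92 + 2 × 4.71 = 18.34
α (item deleted) = (4/3)·(1 − 8.92/18.34) = 0.68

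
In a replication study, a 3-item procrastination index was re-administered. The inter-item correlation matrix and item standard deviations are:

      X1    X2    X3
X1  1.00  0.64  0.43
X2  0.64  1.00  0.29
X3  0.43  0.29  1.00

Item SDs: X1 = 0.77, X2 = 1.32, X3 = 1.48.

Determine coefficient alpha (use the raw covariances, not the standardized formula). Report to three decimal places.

coefficient alpha = 0.645

Σσ²ᵢ = 0.77² + 1.32² + 1.48² = 4.5257
Covariances σ_ij = r_ij · s_i · s_j:
  σ(X1,X2) = 0.64 × 0.77 × 1.32 = 0.6505
  σ(X1,X3) = 0.43 × 0.77 × 1.48 = 0.4900
  σ(X2,X3) = 0.29 × 1.32 × 1.48 = 0.5665
σ²_T = Σσ²ᵢ + 2·Σσ_ij = 4.5257 + 2 × 1.7070 = 7.9397
α = (3/2)·(1 − 4.5257/7.9397) = 0.645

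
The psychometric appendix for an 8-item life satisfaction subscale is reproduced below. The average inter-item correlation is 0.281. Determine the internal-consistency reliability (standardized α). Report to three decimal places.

Standardized α = k·r̄ / (1 + (k−1)·r̄) = 8 × 0.281 / (1 + 7 × 0.281)
  = 2.2480 / 2.9670 = 0.758

α = 0.758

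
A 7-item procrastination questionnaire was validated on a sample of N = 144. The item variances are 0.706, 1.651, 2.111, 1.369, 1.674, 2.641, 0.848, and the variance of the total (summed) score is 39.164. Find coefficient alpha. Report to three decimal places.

Σσ²ᵢ = 0.706 + 1.651 + 2.111 + 1.369 + 1.674 + 2.641 + 0.848 = 11.000
α = (k/(k−1))·(1 − Σσ²ᵢ/total variance) = (7/6)·(1 − 11.000/39.164) = 0.839

coefficient alpha = 0.839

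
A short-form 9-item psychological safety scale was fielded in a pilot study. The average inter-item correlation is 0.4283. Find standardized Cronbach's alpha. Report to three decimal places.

α = 0.871

Standardized α = k·r̄ / (1 + (k−1)·r̄) = 9 × 0.4283 / (1 + 8 × 0.4283)
  = 3.8547 / 4.4264 = 0.871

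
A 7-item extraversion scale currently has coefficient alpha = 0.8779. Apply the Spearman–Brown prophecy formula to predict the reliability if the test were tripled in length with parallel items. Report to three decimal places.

Length factor m = 3
α' = m·α / (1 + (m−1)·α)
   = 3 × 0.8779 / (1 + (3 − 1) × 0.8779)
   = 2.6337 / 2.7558 = 0.956

predicted reliability = 0.956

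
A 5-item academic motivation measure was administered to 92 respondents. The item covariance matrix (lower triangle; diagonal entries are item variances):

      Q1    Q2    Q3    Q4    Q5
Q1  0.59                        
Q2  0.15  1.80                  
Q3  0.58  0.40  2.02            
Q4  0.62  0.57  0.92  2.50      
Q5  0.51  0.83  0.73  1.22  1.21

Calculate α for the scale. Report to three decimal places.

α = 0.771

sum of item variances = 0.59 + 1.80 + 2.02 + 2.50 + 1.21 = 8.12
Sum of off-diagonal covariances = 6.53
total variance = 8.12 + 2 × 6.53 = 21.18
α = (k/(k−1))·(1 − sum of item variances/total variance) = (5/4)·(1 − 8.12/21.18) = 0.771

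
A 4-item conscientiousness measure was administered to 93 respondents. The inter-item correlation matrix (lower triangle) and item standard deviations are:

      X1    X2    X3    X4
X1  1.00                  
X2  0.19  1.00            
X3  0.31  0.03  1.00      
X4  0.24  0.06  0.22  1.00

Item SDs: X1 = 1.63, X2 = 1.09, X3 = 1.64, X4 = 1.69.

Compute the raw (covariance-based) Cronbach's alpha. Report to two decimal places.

Σσ²ᵢ = 1.63² + 1.09² + 1.64² + 1.69² = 9.3907
Covariances σ_ij = r_ij · s_i · s_j:
  σ(X1,X2) = 0.19 × 1.63 × 1.09 = 0.3376
  σ(X1,X3) = 0.31 × 1.63 × 1.64 = 0.8287
  σ(X1,X4) = 0.24 × 1.63 × 1.69 = 0.6611
  σ(X2,X3) = 0.03 × 1.09 × 1.64 = 0.0536
  σ(X2,X4) = 0.06 × 1.09 × 1.69 = 0.1105
  σ(X3,X4) = 0.22 × 1.64 × 1.69 = 0.6098
σ²_T = Σσ²ᵢ + 2·Σσ_ij = 9.3907 + 2 × 2.6013 = 14.5933
α = (4/3)·(1 − 9.3907/14.5933) = 0.48

Cronbach's alpha = 0.48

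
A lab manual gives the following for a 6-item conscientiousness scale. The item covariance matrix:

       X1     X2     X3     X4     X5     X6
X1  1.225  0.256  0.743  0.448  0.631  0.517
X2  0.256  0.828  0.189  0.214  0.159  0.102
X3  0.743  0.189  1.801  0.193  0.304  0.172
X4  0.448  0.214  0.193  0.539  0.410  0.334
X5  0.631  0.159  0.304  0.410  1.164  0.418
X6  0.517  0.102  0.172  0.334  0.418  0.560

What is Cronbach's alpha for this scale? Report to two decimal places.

Cronbach's alpha = 0.75

sum of item variances = 1.225 + 0.828 + 1.801 + 0.539 + 1.164 + 0.560 = 6.117
Sum of off-diagonal covariances = 5.090
σ²_T = 6.117 + 2 × 5.090 = 16.297
α = (k/(k−1))·(1 − sum of item variances/σ²_T) = (6/5)·(1 − 6.117/16.297) = 0.75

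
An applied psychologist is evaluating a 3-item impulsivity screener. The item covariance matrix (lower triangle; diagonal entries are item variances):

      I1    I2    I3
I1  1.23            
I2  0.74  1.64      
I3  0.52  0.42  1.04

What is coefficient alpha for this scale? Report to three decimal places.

ΣVar(i) = 1.23 + 1.64 + 1.04 = 3.91
Sum of the distinct covariances = 1.68
σ²_total = 3.91 + 2 × 1.68 = 7.27
α = (k/(k−1))·(1 − ΣVar(i)/σ²_total) = (3/2)·(1 − 3.91/7.27) = 0.693

α = 0.693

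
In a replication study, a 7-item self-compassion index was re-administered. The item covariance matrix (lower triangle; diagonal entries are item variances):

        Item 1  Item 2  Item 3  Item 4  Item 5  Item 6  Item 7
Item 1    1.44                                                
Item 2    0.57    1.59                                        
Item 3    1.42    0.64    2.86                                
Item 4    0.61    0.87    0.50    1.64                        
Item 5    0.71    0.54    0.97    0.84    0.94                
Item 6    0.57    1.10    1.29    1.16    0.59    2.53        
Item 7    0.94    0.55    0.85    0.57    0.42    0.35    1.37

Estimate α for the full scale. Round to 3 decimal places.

sum of item variances = 1.44 + 1.59 + 2.86 + 1.64 + 0.94 + 2.53 + 1.37 = 12.37
Σ_{i<j} σ_ij = 16.06
total variance = 12.37 + 2 × 16.06 = 44.49
α = (k/(k−1))·(1 − sum of item variances/total variance) = (7/6)·(1 − 12.37/44.49) = 0.842

α = 0.842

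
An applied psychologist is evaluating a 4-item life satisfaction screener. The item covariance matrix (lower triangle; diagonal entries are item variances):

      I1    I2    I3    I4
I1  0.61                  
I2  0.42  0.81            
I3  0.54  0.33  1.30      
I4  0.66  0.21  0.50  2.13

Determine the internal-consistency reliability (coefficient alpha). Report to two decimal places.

sum of item variances = 0.61 + 0.81 + 1.30 + 2.13 = 4.85
Σ_{i<j} σ_ij = 2.66
total variance = 4.85 + 2 × 2.66 = 10.17
α = (k/(k−1))·(1 − sum of item variances/total variance) = (4/3)·(1 − 4.85/10.17) = 0.70

α = 0.70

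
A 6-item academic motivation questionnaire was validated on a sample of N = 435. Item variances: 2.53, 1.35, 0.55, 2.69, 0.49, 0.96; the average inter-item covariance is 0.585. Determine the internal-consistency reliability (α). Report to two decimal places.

α = 0.81

ΣVar(i) = 2.53 + 1.35 + 0.55 + 2.69 + 0.49 + 0.96 = 8.57
Sum of the 15 distinct covariances = 15 × 0.585 = 8.775
Var(T) = ΣVar(i) + 2·Σcov = 8.57 + 2 × 8.775 = 26.120
α = (6/5)·(1 − 8.57/26.120) = 0.81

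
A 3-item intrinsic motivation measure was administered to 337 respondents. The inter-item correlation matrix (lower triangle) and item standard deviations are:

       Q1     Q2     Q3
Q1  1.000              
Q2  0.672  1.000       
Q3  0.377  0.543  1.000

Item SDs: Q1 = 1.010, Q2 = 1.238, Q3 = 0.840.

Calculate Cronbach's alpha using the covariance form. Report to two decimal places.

Cronbach's alpha = 0.77

Σσ²ᵢ = 1.010² + 1.238² + 0.840² = 3.2583
Covariances σ_ij = r_ij · s_i · s_j:
  σ(Q1,Q2) = 0.672 × 1.010 × 1.238 = 0.8403
  σ(Q1,Q3) = 0.377 × 1.010 × 0.840 = 0.3198
  σ(Q2,Q3) = 0.543 × 1.238 × 0.840 = 0.5647
σ²_T = Σσ²ᵢ + 2·Σσ_ij = 3.2583 + 2 × 1.7248 = 6.7079
α = (3/2)·(1 − 3.2583/6.7079) = 0.77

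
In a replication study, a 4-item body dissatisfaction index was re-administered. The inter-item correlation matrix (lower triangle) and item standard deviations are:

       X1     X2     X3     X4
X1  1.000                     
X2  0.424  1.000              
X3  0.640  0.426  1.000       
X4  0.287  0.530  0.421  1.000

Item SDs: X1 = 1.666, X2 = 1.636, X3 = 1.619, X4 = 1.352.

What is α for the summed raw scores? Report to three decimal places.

α = 0.769

Σσ²ᵢ = 1.666² + 1.636² + 1.619² + 1.352² = 9.9011
Covariances σ_ij = r_ij · s_i · s_j:
  σ(X1,X2) = 0.424 × 1.666 × 1.636 = 1.1556
  σ(X1,X3) = 0.640 × 1.666 × 1.619 = 1.7262
  σ(X1,X4) = 0.287 × 1.666 × 1.352 = 0.6464
  σ(X2,X3) = 0.426 × 1.636 × 1.619 = 1.1283
  σ(X2,X4) = 0.530 × 1.636 × 1.352 = 1.1723
  σ(X3,X4) = 0.421 × 1.619 × 1.352 = 0.9215
σ²_T = Σσ²ᵢ + 2·Σσ_ij = 9.9011 + 2 × 6.7503 = 23.4017
α = (4/3)·(1 − 9.9011/23.4017) = 0.769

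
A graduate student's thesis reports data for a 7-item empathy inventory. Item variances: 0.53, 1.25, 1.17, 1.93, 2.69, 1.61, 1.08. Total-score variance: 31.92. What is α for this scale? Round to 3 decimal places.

α = 0.792

Σσᵢ² = 0.53 + 1.25 + 1.17 + 1.93 + 2.69 + 1.61 + 1.08 = 10.26
α = (k/(k−1))·(1 − Σσᵢ²/total variance) = (7/6)·(1 − 10.26/31.92) = 0.792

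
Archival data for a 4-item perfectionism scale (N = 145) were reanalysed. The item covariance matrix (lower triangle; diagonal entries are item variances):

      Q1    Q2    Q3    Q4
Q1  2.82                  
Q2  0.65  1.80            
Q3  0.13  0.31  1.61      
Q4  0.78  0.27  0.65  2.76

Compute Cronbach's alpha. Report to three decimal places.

sum of item variances = 2.82 + 1.80 + 1.61 + 2.76 = 8.99
Sum of the distinct covariances = 2.79
σ²_T = 8.99 + 2 × 2.79 = 14.57
α = (k/(k−1))·(1 − sum of item variances/σ²_T) = (4/3)·(1 − 8.99/14.57) = 0.511

Cronbach's alpha = 0.511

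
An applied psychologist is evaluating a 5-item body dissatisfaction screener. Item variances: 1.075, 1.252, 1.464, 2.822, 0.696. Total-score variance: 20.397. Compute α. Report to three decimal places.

sum of item variances = 1.075 + 1.252 + 1.464 + 2.822 + 0.696 = 7.309
α = (k/(k−1))·(1 − sum of item variances/σ²_total) = (5/4)·(1 − 7.309/20.397) = 0.802

α = 0.802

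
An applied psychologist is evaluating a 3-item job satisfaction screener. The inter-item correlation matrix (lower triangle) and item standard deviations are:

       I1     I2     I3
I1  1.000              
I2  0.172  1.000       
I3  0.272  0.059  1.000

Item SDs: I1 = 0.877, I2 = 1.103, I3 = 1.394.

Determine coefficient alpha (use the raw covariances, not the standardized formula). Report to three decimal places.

coefficient alpha = 0.346

Σσ²ᵢ = 0.877² + 1.103² + 1.394² = 3.9290
Covariances σ_ij = r_ij · s_i · s_j:
  σ(I1,I2) = 0.172 × 0.877 × 1.103 = 0.1664
  σ(I1,I3) = 0.272 × 0.877 × 1.394 = 0.3325
  σ(I2,I3) = 0.059 × 1.103 × 1.394 = 0.0907
σ²_T = Σσ²ᵢ + 2·Σσ_ij = 3.9290 + 2 × 0.5896 = 5.1082
α = (3/2)·(1 − 3.9290/5.1082) = 0.346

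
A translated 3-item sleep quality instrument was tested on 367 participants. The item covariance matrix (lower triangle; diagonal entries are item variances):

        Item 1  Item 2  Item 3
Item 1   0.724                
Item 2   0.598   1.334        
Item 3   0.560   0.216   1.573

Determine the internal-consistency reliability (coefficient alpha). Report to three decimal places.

Σσᵢ² = 0.724 + 1.334 + 1.573 = 3.631
Σ_{i<j} σ_ij = 1.374
σ²_total = 3.631 + 2 × 1.374 = 6.379
α = (k/(k−1))·(1 − Σσᵢ²/σ²_total) = (3/2)·(1 − 3.631/6.379) = 0.646

coefficient alpha = 0.646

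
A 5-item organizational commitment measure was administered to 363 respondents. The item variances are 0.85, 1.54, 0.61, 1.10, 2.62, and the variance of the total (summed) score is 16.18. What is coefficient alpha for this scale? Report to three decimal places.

coefficient alpha = 0.731

ΣVar(i) = 0.85 + 1.54 + 0.61 + 1.10 + 2.62 = 6.72
α = (k/(k−1))·(1 − ΣVar(i)/σ²_T) = (5/4)·(1 − 6.72/16.18) = 0.731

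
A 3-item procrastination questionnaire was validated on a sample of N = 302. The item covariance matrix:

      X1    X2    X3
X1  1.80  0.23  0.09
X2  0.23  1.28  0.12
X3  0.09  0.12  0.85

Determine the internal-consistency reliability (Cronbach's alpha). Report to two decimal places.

α = 0.27

ΣVar(i) = 1.80 + 1.28 + 0.85 = 3.93
Sum of the distinct covariances = 0.44
Var(T) = 3.93 + 2 × 0.44 = 4.81
α = (k/(k−1))·(1 − ΣVar(i)/Var(T)) = (3/2)·(1 − 3.93/4.81) = 0.27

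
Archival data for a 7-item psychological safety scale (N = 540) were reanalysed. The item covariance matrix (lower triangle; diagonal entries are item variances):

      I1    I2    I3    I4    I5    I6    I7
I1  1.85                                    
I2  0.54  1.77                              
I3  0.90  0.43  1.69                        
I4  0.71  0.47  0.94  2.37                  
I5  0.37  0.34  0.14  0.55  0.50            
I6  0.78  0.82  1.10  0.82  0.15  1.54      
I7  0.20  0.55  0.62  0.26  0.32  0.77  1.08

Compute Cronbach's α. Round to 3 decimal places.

Cronbach's α = 0.800

sum of item variances = 1.85 + 1.77 + 1.69 + 2.37 + 0.50 + 1.54 + 1.08 = 10.80
Σ_{i<j} σ_ij = 11.78
total variance = 10.80 + 2 × 11.78 = 34.36
α = (k/(k−1))·(1 − sum of item variances/total variance) = (7/6)·(1 − 10.80/34.36) = 0.800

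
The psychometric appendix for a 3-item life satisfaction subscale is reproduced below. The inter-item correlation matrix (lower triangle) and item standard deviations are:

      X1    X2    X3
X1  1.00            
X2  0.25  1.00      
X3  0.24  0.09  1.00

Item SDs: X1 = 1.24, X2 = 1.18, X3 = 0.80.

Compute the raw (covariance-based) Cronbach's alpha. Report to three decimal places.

Σσ²ᵢ = 1.24² + 1.18² + 0.80² = 3.5700
Covariances σ_ij = r_ij · s_i · s_j:
  σ(X1,X2) = 0.25 × 1.24 × 1.18 = 0.3658
  σ(X1,X3) = 0.24 × 1.24 × 0.80 = 0.2381
  σ(X2,X3) = 0.09 × 1.18 × 0.80 = 0.0850
σ²_T = Σσ²ᵢ + 2·Σσ_ij = 3.5700 + 2 × 0.6889 = 4.9478
α = (3/2)·(1 − 3.5700/4.9478) = 0.418

α = 0.418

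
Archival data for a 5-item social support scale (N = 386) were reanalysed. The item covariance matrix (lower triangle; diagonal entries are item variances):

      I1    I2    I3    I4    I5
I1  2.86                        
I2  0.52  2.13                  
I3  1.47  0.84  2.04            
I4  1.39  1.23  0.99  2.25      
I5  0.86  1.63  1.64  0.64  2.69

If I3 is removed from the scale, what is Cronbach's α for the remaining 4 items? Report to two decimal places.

α = 0.74

Remaining items: I1, I2, I4, I5 (k = 4).
Σσ²ᵢ = 2.86 + 2.13 + 2.25 + 2.69 = 9.93
total variance = 9.93 + 2 × 6.27 = 22.47
α (item deleted) = (4/3)·(1 − 9.93/22.47) = 0.74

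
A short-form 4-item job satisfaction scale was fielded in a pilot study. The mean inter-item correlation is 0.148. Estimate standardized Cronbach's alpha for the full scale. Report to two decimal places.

Standardized α = k·r̄ / (1 + (k−1)·r̄) = 4 × 0.148 / (1 + 3 × 0.148)
  = 0.5920 / 1.4440 = 0.41

standardized Cronbach's alpha = 0.41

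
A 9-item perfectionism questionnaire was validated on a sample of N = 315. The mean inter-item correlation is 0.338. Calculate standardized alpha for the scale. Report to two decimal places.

standardized alpha = 0.82

Standardized α = k·r̄ / (1 + (k−1)·r̄) = 9 × 0.338 / (1 + 8 × 0.338)
  = 3.0420 / 3.7040 = 0.82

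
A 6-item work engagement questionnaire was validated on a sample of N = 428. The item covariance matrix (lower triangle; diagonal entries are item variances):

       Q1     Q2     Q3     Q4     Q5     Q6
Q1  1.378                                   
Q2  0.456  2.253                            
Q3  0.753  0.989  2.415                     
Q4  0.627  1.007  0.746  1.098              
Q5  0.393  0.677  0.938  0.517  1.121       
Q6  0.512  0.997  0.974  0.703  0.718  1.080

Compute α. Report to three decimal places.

α = 0.842

sum of item variances = 1.378 + 2.253 + 2.415 + 1.098 + 1.121 + 1.080 = 9.345
Sum of off-diagonal covariances = 11.007
σ²_total = 9.345 + 2 × 11.007 = 31.359
α = (k/(k−1))·(1 − sum of item variances/σ²_total) = (6/5)·(1 − 9.345/31.359) = 0.842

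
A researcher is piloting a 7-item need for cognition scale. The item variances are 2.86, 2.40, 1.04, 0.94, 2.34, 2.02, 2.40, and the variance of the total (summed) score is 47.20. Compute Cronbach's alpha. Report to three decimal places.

Σσ²ᵢ = 2.86 + 2.40 + 1.04 + 0.94 + 2.34 + 2.02 + 2.40 = 14.00
α = (k/(k−1))·(1 − Σσ²ᵢ/σ²_T) = (7/6)·(1 − 14.00/47.20) = 0.821

α = 0.821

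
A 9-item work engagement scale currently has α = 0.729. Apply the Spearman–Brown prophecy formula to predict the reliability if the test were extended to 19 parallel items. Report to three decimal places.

Length factor m = 19/9 = 2.1111
α' = m·α / (1 + (m−1)·α)
   = 19/9 × 0.729 / (1 + (19/9 − 1) × 0.729)
   = 1.5390 / 1.8100 = 0.850

predicted reliability = 0.850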